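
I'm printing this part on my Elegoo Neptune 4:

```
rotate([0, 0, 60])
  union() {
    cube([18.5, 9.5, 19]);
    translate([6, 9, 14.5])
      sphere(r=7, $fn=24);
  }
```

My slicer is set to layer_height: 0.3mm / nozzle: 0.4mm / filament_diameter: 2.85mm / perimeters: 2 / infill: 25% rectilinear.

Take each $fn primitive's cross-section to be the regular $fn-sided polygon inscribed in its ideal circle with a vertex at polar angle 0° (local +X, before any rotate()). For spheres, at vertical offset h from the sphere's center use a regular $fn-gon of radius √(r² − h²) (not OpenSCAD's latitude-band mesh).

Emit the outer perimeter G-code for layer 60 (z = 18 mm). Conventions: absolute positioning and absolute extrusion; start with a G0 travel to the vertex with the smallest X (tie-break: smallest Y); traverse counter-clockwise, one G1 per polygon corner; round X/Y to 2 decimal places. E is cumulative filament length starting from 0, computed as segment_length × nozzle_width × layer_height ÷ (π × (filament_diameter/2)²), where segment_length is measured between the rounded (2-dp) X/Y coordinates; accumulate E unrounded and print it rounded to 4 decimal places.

At z = 18 mm: the 18.5×9.5 cube contributes its full rectangle; the r=7 sphere at (6, 9) contributes a regular 24-gon of circumradius √(7²−3.5²) = 6.062; Taking the union: the regions partially overlap (shared area 63.07 mm²), so overlapping operands fuse into one piece — 1 connected region; (rotated 60° about Z; rotation is an isometry so areas/perimeters/island counts are preserved). The outline is a single polygon with 19 vertices. Extrusion per mm of travel: 0.4 × 0.3 / (π × 1.425²) = 0.018811. Accumulating E over each segment gives final E = 1.1661.

G0 X-10.86 Y9.70 Z18.00
G1 X-10.65 Y8.13 E0.0298
G1 X-10.04 Y6.67 E0.0596
G1 X-9.08 Y5.41 E0.0894
G1 X-8.23 Y4.75 E0.1096
G1 X-8.20 Y4.74 E0.1102
G1 X-7.83 Y4.45 E0.1190
G1 X-7.39 Y4.26 E0.1281
G1 X0.00 Y0.00 E0.2885
G1 X9.25 Y16.02 E0.6365
G1 X1.02 Y20.77 E0.8152
G1 X-2.23 Y15.14 E0.9375
G1 X-3.23 Y15.55 E0.9578
G1 X-4.79 Y15.76 E0.9874
G1 X-6.36 Y15.55 E1.0172
G1 X-7.83 Y14.95 E1.0471
G1 X-9.08 Y13.98 E1.0769
G1 X-10.04 Y12.73 E1.1065
G1 X-10.65 Y11.27 E1.1363
G1 X-10.86 Y9.70 E1.1661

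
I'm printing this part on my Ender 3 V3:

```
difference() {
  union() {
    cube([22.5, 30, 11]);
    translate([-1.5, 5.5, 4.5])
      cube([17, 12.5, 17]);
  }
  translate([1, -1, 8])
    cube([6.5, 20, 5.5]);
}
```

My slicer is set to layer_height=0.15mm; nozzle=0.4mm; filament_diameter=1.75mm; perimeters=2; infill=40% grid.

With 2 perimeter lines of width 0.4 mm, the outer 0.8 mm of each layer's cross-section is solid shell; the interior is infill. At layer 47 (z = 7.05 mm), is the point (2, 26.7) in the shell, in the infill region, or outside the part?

At z = 7.05 mm: the 22.5×30 cube contributes its full rectangle; the cube at (-1.5, 5.5) (footprint 17×12.5) is included at this height; Merging all regions: the regions partially overlap (shared area 193.75 mm²), so overlapping operands fuse into one piece — 1 connected region; the cube at (1, -1) is absent (z outside [8, 13.5]); Subtracting the remaining from the first: none of the subtracted shapes is present at this height, so that combined region is unchanged — 1 connected region. Overall, the cross-section is a single solid region. The nearest boundary edge runs (0.00, 18.00)→(0.00, 30.00); distance from the point to it = 2.00 mm. The point is inside the cross-section and 2.00 mm from the nearest boundary — more than the 0.8 mm shell width (2 × 0.4), so it's in the infill interior.

infill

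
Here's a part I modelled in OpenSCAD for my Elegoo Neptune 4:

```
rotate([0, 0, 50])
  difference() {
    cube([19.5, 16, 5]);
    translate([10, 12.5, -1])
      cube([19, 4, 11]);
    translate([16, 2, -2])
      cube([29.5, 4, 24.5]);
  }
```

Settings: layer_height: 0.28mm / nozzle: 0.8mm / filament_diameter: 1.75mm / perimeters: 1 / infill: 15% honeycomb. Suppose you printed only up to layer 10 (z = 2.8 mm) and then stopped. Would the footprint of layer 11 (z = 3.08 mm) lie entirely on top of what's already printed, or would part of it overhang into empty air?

Compare the two slices. At z = 2.8: the cube is present — its section is the full 19.5×16 rectangle (area 312.00 mm²); the 19×4 cube at (10, 12.5) contributes its full rectangle (area 76.00 mm²); the cube at (16, 2) is present — its section is the full 29.5×4 rectangle (area 118.00 mm²); Taking the first minus the rest: starting from the 19.5×16 cube (312.00 mm²), the 19×4 cube at (10, 12.5) partially overlaps it — only the 33.25 mm² overlap (of its 76.00 mm²) is removed, clipping the outline; the 29.5×4 cube at (16, 2) partially overlaps it — only the 14.00 mm² overlap (of its 118.00 mm²) is removed, clipping the outline — area = 264.75 mm²; (rotated 50° about Z; rotation is an isometry so areas/perimeters/island counts are preserved). At z = 3.08: the cube (footprint 19.5×16) is included at this height (area 312.00 mm²); the 19×4 cube at (10, 12.5) contributes its full rectangle (area 76.00 mm²); the cube at (16, 2) is present — its section is the full 29.5×4 rectangle (area 118.00 mm²); Subtracting the remaining from the first: starting from the 19.5×16 cube (312.00 mm²), the 19×4 cube at (10, 12.5) partially overlaps it — only the 33.25 mm² overlap (of its 76.00 mm²) is removed, clipping the outline; the 29.5×4 cube at (16, 2) partially overlaps it — only the 14.00 mm² overlap (of its 118.00 mm²) is removed, clipping the outline — area = 264.75 mm²; (rotated 50° about Z; rotation is an isometry so areas/perimeters/island counts are preserved). Checking containment: the cross-section at z = 3.08 is a subset of the cross-section at z = 2.8.

entirely on top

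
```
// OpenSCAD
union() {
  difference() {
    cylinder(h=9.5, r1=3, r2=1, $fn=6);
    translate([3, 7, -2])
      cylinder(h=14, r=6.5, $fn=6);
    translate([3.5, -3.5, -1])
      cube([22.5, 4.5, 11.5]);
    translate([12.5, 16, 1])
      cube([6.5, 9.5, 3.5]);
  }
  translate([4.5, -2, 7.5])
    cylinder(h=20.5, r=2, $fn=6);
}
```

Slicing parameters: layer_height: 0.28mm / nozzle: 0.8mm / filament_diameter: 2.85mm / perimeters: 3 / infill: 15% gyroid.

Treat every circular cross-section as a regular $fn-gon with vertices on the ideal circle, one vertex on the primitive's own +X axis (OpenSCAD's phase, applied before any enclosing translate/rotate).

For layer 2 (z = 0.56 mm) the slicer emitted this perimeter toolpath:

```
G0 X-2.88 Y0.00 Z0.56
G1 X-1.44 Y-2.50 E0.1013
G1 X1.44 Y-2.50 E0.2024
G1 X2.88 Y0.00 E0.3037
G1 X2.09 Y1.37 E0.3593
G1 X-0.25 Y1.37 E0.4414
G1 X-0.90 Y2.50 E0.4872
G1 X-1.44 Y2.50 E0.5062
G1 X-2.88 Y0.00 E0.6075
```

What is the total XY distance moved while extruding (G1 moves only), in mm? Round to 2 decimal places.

17.30 mm

Sum the Euclidean lengths of each G1 segment: total = 17.30 mm.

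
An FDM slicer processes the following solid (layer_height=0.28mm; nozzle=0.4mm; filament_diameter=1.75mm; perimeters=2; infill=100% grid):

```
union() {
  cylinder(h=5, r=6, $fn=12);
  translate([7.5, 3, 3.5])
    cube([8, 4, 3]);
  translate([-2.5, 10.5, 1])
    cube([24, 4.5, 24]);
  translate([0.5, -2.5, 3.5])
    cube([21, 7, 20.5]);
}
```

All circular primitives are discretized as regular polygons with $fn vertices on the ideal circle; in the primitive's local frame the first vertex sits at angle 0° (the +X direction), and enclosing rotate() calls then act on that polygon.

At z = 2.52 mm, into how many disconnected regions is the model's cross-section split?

2

At z = 2.52 mm: the r=6 cylinder contributes a regular 12-gon of circumradius 6; the cube at (7.5, 3) is absent (z outside [3.5, 6.5]); the 24×4.5 cube at (-2.5, 10.5) contributes its full rectangle; the cube at (0.5, -2.5) does not reach this height (z outside [3.5, 24]); Merging all regions: the 2 present regions are separate (no shared area or edge), so areas and boundary lengths simply add and each stays a separate island — 2 connected regions. The result has 2 disconnected regions.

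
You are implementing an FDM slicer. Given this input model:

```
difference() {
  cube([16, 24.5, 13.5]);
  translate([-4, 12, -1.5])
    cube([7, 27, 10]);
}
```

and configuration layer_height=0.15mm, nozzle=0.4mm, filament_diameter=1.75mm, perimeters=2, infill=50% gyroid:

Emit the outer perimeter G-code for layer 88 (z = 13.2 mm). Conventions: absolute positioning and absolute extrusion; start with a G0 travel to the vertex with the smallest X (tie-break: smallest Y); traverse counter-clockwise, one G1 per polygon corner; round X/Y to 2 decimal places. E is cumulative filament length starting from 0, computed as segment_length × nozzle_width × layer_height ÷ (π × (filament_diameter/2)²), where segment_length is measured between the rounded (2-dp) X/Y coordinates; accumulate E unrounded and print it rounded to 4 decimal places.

At z = 13.2 mm: the cube (footprint 16×24.5) is included at this height; the cube at (-4, 12) does not reach this height (z outside [-1.5, 8.5]); After the difference (first − rest): none of the subtracted shapes is present at this height, so the 16×24.5 cube is unchanged — 1 connected region. The outline is a single polygon with 4 vertices. Extrusion per mm of travel: 0.4 × 0.15 / (π × 0.875²) = 0.024945. Accumulating E over each segment gives final E = 2.0206.

G0 X0.00 Y0.00 Z13.20
G1 X16.00 Y0.00 E0.3991
G1 X16.00 Y24.50 E1.0103
G1 X0.00 Y24.50 E1.4094
G1 X0.00 Y0.00 E2.0206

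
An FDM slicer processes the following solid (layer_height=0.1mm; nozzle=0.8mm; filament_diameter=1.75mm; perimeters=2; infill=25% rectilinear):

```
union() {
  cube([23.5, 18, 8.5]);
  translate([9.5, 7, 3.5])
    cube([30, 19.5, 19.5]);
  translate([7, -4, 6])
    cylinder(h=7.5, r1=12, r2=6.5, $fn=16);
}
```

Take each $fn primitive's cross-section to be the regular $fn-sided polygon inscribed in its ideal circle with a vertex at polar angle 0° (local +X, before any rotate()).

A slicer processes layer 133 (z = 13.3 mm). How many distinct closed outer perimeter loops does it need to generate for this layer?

At z = 13.3 mm: the cube is not intersected at this z (z outside [0, 8.5]); the 30×19.5 cube at (9.5, 7) contributes its full rectangle; the cone at (7, -4) (r1=12→r2=6.5) has section circumradius 6.647 here — a regular 16-gon; Combining (union): the 2 present regions are separate (no shared area or edge), so areas and boundary lengths simply add and each stays a separate island — 2 connected regions. The result has 2 disconnected regions.

2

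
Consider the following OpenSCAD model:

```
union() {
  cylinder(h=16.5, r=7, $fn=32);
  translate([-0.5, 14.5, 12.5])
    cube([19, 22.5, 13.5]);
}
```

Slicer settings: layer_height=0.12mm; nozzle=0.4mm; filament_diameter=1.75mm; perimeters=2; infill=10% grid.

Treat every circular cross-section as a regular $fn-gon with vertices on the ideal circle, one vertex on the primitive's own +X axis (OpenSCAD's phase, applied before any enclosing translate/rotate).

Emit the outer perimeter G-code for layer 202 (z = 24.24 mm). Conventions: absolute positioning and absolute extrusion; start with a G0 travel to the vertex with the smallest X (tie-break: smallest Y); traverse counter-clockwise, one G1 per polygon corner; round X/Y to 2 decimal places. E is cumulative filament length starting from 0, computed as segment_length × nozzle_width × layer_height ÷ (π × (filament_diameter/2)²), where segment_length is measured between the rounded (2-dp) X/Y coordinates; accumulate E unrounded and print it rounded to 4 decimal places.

At z = 24.24 mm: the cylinder is absent (z outside [0, 16.5]); the cube at (-0.5, 14.5) (footprint 19×22.5) is included at this height; Merging all regions: only the 19×22.5 cube at (-0.5, 14.5) is present, so the union is just that shape — 1 connected region. The outline is a single polygon with 4 vertices. Extrusion per mm of travel: 0.4 × 0.12 / (π × 0.875²) = 0.019956. Accumulating E over each segment gives final E = 1.6564.

G0 X-0.50 Y14.50 Z24.24
G1 X18.50 Y14.50 E0.3792
G1 X18.50 Y37.00 E0.8282
G1 X-0.50 Y37.00 E1.2073
G1 X-0.50 Y14.50 E1.6564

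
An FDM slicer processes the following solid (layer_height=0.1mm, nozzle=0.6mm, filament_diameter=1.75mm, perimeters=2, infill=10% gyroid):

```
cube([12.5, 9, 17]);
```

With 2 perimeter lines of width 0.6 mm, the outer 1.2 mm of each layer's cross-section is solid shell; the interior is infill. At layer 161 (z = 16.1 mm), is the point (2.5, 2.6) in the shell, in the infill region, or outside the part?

infill

At z = 16.1 mm: the cube is present — its section is the full 12.5×9 rectangle. Overall, the cross-section is a single solid region. The nearest boundary edge runs (0.00, 9.00)→(0.00, 0.00); distance from the point to it = 2.50 mm. The point is inside the cross-section and 2.50 mm from the nearest boundary — more than the 1.2 mm shell width (2 × 0.6), so it's in the infill interior.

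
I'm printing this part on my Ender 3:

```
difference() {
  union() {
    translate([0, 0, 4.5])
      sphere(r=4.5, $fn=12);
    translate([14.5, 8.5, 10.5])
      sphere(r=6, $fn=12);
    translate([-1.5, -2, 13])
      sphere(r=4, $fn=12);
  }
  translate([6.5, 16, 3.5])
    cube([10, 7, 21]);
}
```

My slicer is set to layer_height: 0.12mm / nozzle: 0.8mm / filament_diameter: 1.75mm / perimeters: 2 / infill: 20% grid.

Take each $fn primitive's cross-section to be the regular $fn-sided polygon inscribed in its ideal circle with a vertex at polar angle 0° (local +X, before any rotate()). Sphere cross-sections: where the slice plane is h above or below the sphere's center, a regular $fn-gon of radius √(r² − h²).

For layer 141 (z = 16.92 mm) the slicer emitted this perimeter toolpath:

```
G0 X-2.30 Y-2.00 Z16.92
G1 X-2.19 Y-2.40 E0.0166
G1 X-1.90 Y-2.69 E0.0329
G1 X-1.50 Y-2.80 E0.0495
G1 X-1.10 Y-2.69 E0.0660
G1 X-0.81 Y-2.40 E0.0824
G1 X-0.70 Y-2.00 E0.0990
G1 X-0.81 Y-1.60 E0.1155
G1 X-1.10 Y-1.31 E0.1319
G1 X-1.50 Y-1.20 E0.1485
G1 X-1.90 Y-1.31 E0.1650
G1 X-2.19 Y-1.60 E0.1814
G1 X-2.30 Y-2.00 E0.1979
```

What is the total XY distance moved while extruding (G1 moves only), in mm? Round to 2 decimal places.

4.96 mm

Sum the Euclidean lengths of each G1 segment: total = 4.96 mm.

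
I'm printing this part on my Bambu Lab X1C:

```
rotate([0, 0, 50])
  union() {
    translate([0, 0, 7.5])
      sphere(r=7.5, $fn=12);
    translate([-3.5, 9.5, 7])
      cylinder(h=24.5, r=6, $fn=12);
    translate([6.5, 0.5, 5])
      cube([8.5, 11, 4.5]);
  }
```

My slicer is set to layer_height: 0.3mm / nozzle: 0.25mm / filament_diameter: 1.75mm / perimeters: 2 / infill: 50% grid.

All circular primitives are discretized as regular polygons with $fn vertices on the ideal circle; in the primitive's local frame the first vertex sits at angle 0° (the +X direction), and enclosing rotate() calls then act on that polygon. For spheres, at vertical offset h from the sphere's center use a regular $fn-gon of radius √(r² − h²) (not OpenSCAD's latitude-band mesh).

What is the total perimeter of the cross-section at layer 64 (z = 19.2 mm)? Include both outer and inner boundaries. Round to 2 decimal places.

At z = 19.2 mm: the sphere is absent (|z−center|=11.700 > r=7.5); the r=6 cylinder at (-3.5, 9.5) gives a regular 12-gon of circumradius 6 (constant along its height) (perimeter = 2·12·6.000·sin(180°/12) = 37.27 mm); the cube at (6.5, 0.5) does not reach this height (z outside [5, 9.5]); Taking the union: only the r=6 cylinder at (-3.5, 9.5) is present, so the union is just that shape — boundary = 37.27 mm; (rotated 50° about Z; rotation is an isometry so areas/perimeters/island counts are preserved). Overall, the cross-section is a single solid region. Total boundary length (outer) = 37.27 mm.

37.27 mm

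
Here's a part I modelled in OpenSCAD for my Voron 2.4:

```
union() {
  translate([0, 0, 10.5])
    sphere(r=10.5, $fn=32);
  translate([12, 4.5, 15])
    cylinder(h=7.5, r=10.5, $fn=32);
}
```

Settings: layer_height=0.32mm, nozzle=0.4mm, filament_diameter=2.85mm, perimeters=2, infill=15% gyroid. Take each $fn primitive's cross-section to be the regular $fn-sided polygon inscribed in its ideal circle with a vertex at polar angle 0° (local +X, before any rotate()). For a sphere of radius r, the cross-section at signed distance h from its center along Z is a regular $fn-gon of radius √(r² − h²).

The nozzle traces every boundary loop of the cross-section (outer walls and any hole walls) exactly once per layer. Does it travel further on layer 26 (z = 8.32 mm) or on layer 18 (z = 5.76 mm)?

layer 26 (z = 8.32 mm)

Layer 26 (z = 8.32): the r=10.5 sphere slices to a regular 32-gon of circumradius 10.271 (√(r²−h²) with h=2.18 from center) (perimeter = 2·32·10.271·sin(180°/32) = 64.43 mm); the cylinder at (12, 4.5) does not reach this height (z outside [15, 22.5]); Merging all regions: only the r=10.5 sphere is present, so the union is just that shape — boundary = 64.43 mm. So its perimeter = 64.43 mm. Layer 18 (z = 5.76): the sphere: section is a regular 32-gon, circumradius = √(r²−h²) = √(10.5²−4.74²) = 9.369 (perimeter = 2·32·9.369·sin(180°/32) = 58.77 mm); the cylinder at (12, 4.5) is absent (z outside [15, 22.5]); Combining (union): only the r=10.5 sphere is present, so the union is just that shape — boundary = 58.77 mm. So its perimeter = 58.77 mm. Layer 26 is larger (64.43 vs 58.77 mm).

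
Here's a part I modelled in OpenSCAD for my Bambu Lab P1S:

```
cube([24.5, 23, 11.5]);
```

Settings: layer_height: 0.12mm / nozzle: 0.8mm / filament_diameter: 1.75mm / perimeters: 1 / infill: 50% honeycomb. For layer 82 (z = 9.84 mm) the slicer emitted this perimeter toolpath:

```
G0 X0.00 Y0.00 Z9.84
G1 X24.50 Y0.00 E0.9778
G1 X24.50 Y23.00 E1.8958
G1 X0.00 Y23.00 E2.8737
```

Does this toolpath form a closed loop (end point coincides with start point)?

no

Start point (G0): (0.00, 0.00). End point (last G1): the path does not return to the start — open.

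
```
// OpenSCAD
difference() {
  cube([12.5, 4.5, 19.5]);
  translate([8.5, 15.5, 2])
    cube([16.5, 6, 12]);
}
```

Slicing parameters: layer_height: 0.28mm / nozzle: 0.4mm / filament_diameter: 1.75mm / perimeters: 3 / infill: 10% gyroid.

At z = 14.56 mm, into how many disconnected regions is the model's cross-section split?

At z = 14.56 mm: the cube (footprint 12.5×4.5) is included at this height; the cube at (8.5, 15.5) is not intersected at this z (z outside [2, 14]); Subtracting the remaining from the first: none of the subtracted shapes is present at this height, so the 12.5×4.5 cube is unchanged — 1 connected region. The result has 1 disconnected region.

1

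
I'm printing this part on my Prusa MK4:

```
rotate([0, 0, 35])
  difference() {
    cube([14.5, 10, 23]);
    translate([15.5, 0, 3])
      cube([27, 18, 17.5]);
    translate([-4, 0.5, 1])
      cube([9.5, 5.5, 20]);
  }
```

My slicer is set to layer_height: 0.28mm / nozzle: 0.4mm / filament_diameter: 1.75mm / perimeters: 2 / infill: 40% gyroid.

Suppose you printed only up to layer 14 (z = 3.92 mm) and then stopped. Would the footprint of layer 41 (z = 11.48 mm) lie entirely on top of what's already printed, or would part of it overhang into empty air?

Compare the two slices. At z = 3.92: the 14.5×10 cube contributes its full rectangle (area 145.00 mm²); the cube at (15.5, 0) is present — its section is the full 27×18 rectangle (area 486.00 mm²); the 9.5×5.5 cube at (-4, 0.5) contributes its full rectangle (area 52.25 mm²); Subtracting the remaining from the first: starting from the 14.5×10 cube (145.00 mm²), the 27×18 cube at (15.5, 0) misses the remaining region (no effect); the 9.5×5.5 cube at (-4, 0.5) partially overlaps it — only the 30.25 mm² overlap (of its 52.25 mm²) is removed, clipping the outline — area = 114.75 mm²; (rotated 35° about Z; rotation is an isometry so areas/perimeters/island counts are preserved). At z = 11.48: the 14.5×10 cube contributes its full rectangle (area 145.00 mm²); the 27×18 cube at (15.5, 0) contributes its full rectangle (area 486.00 mm²); the 9.5×5.5 cube at (-4, 0.5) contributes its full rectangle (area 52.25 mm²); After the difference (first − rest): starting from the 14.5×10 cube (145.00 mm²), the 27×18 cube at (15.5, 0) misses the remaining region (no effect); the 9.5×5.5 cube at (-4, 0.5) partially overlaps it — only the 30.25 mm² overlap (of its 52.25 mm²) is removed, clipping the outline — area = 114.75 mm²; (whole slice rotated 35° about Z — lengths, areas and connectivity unchanged). Checking containment: the cross-section at z = 11.48 is a subset of the cross-section at z = 3.92.

entirely on top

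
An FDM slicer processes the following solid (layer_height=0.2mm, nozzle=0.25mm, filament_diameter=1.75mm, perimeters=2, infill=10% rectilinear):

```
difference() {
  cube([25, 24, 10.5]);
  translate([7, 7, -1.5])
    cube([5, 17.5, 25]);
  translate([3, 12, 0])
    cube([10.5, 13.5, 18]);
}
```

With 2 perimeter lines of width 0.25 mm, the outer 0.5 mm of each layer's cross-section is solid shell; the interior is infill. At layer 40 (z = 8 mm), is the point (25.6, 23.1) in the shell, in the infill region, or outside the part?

outside

At z = 8 mm: the 25×24 cube contributes its full rectangle; the 5×17.5 cube at (7, 7) contributes its full rectangle; the cube at (3, 12) is present — its section is the full 10.5×13.5 rectangle; Subtracting the remaining from the first: starting from the 25×24 cube, the 5×17.5 cube at (7, 7) partially overlaps it — only the 85.00 mm² overlap (of its 87.50 mm²) is removed, clipping the outline; the 10.5×13.5 cube at (3, 12) partially overlaps it — only the 66.00 mm² overlap (of its 141.75 mm²) is removed, clipping the outline — 1 connected region. Overall, the cross-section is a single solid region. The nearest boundary edge runs (25.00, 24.00)→(25.00, 0.00); distance from the point to it = 0.60 mm. The point is not inside any of the regions above, so it lies outside the cross-section (0.60 mm from the nearest boundary).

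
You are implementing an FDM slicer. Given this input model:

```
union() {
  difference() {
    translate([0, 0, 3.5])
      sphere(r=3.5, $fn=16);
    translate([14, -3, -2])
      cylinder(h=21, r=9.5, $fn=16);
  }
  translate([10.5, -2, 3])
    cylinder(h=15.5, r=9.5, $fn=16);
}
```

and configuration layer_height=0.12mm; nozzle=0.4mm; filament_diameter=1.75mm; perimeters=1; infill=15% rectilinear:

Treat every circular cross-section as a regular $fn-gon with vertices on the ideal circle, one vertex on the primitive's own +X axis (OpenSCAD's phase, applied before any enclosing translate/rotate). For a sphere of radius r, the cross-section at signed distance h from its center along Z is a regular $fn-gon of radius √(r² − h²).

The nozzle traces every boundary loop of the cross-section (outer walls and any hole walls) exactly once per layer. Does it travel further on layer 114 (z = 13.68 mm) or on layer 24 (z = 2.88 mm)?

layer 114 (z = 13.68 mm)

Layer 114 (z = 13.68): the sphere does not reach this height (|z−center|=10.180 > r=3.5); the r=9.5 cylinder at (14, -3) contributes a regular 16-gon of circumradius 9.5 (perimeter = 2·16·9.500·sin(180°/16) = 59.31 mm); After the difference (first − rest): the first operand is absent here, so nothing remains; the r=9.5 cylinder at (10.5, -2) gives a regular 16-gon of circumradius 9.5 (constant along its height) (perimeter = 2·16·9.500·sin(180°/16) = 59.31 mm); Merging all regions: only the r=9.5 cylinder at (10.5, -2) is present, so the union is just that shape — boundary = 59.31 mm. So its perimeter = 59.31 mm. Layer 24 (z = 2.88): the r=3.5 sphere slices to a regular 16-gon of circumradius 3.445 (√(r²−h²) with h=0.62 from center) (perimeter = 2·16·3.445·sin(180°/16) = 21.50 mm); the r=9.5 cylinder at (14, -3) contributes a regular 16-gon of circumradius 9.5 (perimeter = 2·16·9.500·sin(180°/16) = 59.31 mm); After the difference (first − rest): starting from the r=3.5 sphere, the r=9.5 cylinder at (14, -3) misses the remaining region (no effect) — boundary = 21.50 mm; the cylinder at (10.5, -2) does not reach this height (z outside [3, 18.5]); Combining (union): only the result so far is present, so the union is just that shape — boundary = 21.50 mm. So its perimeter = 21.50 mm. Layer 114 is larger (59.31 vs 21.50 mm).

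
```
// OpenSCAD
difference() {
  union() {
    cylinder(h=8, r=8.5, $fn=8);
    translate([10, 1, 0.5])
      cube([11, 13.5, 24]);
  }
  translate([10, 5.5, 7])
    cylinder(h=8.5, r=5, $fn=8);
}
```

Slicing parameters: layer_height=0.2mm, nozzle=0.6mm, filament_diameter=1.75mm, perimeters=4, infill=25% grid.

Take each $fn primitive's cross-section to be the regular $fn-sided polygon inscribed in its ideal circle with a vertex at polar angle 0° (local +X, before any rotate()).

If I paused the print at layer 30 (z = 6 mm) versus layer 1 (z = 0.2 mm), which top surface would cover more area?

layer 30 (z = 6 mm)

Layer 30 (z = 6): the cylinder: section is a regular 8-gon, circumradius r=8.5 (area = (8/2)·8.500²·sin(360°/8) = 204.35 mm²); the 11×13.5 cube at (10, 1) contributes its full rectangle (area 148.50 mm²); Taking the union: the 2 present regions are separate (no shared area or edge), so areas and boundary lengths simply add and each stays a separate island — area = 352.85 mm²; the cylinder at (10, 5.5) does not reach this height (z outside [7, 15.5]); After the difference (first − rest): none of the subtracted shapes is present at this height, so that combined region is unchanged — area = 352.85 mm². So its area = 352.85 mm². Layer 1 (z = 0.2): the r=8.5 cylinder contributes a regular 8-gon of circumradius 8.5 (area = (8/2)·8.500²·sin(360°/8) = 204.35 mm²); the cube at (10, 1) is not intersected at this z (z outside [0.5, 24.5]); Taking the union: only the r=8.5 cylinder is present, so the union is just that shape — area = 204.35 mm²; the cylinder at (10, 5.5) is absent (z outside [7, 15.5]); After the difference (first − rest): none of the subtracted shapes is present at this height, so that combined region is unchanged — area = 204.35 mm². So its area = 204.35 mm². Layer 30 is larger (352.85 vs 204.35 mm²).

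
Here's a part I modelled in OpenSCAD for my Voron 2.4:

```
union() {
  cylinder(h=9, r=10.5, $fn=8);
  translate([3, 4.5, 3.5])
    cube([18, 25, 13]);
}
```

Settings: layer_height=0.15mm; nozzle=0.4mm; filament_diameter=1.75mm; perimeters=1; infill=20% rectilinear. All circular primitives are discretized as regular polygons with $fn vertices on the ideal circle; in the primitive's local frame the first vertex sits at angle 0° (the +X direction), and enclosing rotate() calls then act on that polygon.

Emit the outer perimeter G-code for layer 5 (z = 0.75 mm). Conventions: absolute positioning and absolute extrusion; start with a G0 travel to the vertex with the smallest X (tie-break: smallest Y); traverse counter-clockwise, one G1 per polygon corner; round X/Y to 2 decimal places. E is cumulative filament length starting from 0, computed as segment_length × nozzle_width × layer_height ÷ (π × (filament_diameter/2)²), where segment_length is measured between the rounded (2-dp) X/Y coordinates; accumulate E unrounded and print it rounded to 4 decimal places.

G0 X-10.50 Y0.00 Z0.75
G1 X-7.42 Y-7.42 E0.2004
G1 X0.00 Y-10.50 E0.4008
G1 X7.42 Y-7.42 E0.6012
G1 X10.50 Y0.00 E0.8016
G1 X7.42 Y7.42 E1.0020
G1 X0.00 Y10.50 E1.2024
G1 X-7.42 Y7.42 E1.4028
G1 X-10.50 Y0.00 E1.6032

At z = 0.75 mm: the r=10.5 cylinder contributes a regular 8-gon of circumradius 10.5; the cube at (3, 4.5) is absent (z outside [3.5, 16.5]); Combining (union): only the r=10.5 cylinder is present, so the union is just that shape — 1 connected region. The outline is a single polygon with 8 vertices. Extrusion per mm of travel: 0.4 × 0.15 / (π × 0.875²) = 0.024945. Accumulating E over each segment gives final E = 1.6032.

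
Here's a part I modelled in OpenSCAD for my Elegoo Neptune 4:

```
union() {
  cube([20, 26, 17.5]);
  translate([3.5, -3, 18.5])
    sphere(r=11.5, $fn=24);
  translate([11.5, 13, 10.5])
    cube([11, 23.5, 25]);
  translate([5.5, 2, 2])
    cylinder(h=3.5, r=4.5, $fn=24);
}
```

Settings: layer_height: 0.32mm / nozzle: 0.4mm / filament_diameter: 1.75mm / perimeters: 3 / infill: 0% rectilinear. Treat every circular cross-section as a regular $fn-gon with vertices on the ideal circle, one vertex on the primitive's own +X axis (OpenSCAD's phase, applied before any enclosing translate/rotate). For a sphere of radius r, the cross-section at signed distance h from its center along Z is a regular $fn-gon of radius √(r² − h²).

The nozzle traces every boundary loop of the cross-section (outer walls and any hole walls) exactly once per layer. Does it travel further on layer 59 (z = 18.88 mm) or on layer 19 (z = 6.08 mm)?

Layer 59 (z = 18.88): the cube is absent (z outside [0, 17.5]); the sphere at (3.5, -3): section is a regular 24-gon, circumradius = √(r²−h²) = √(11.5²−0.38²) = 11.494 (perimeter = 2·24·11.494·sin(180°/24) = 72.01 mm); the cube at (11.5, 13) is present — its section is the full 11×23.5 rectangle (perimeter 69.00 mm); the cylinder at (5.5, 2) does not reach this height (z outside [2, 5.5]); Merging all regions: the 2 present regions are separate (no shared area or edge), so areas and boundary lengths simply add and each stays a separate island — boundary = 141.01 mm. So its perimeter = 141.01 mm. Layer 19 (z = 6.08): the cube (footprint 20×26) is included at this height (perimeter 92.00 mm); the sphere at (3.5, -3) is absent (|z−center|=12.420 > r=11.5); the cube at (11.5, 13) is not intersected at this z (z outside [10.5, 35.5]); the cylinder at (5.5, 2) is absent (z outside [2, 5.5]); Merging all regions: only the 20×26 cube is present, so the union is just that shape — boundary = 92.00 mm. So its perimeter = 92.00 mm. Layer 59 is larger (141.01 vs 92.00 mm).

layer 59 (z = 18.88 mm)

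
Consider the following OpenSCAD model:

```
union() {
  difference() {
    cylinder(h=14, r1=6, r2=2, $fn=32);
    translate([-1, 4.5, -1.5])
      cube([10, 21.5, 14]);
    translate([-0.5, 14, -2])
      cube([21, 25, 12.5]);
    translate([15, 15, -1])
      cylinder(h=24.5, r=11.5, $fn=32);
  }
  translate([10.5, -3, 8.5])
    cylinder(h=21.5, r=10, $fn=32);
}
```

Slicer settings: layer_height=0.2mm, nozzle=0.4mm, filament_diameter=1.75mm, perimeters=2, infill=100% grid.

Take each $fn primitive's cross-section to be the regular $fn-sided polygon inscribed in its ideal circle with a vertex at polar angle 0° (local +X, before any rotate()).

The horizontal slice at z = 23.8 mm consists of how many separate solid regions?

At z = 23.8 mm: the cone is not intersected at this z (z outside [0, 14]); the cube at (-1, 4.5) is not intersected at this z (z outside [-1.5, 12.5]); the cube at (-0.5, 14) is absent (z outside [-2, 10.5]); the cylinder at (15, 15) is absent (z outside [-1, 23.5]); After the difference (first − rest): the first operand is absent here, so nothing remains; the cylinder at (10.5, -3): section is a regular 32-gon, circumradius r=10; Merging all regions: only the r=10 cylinder at (10.5, -3) is present, so the union is just that shape — 1 connected region. The result has 1 disconnected region.

1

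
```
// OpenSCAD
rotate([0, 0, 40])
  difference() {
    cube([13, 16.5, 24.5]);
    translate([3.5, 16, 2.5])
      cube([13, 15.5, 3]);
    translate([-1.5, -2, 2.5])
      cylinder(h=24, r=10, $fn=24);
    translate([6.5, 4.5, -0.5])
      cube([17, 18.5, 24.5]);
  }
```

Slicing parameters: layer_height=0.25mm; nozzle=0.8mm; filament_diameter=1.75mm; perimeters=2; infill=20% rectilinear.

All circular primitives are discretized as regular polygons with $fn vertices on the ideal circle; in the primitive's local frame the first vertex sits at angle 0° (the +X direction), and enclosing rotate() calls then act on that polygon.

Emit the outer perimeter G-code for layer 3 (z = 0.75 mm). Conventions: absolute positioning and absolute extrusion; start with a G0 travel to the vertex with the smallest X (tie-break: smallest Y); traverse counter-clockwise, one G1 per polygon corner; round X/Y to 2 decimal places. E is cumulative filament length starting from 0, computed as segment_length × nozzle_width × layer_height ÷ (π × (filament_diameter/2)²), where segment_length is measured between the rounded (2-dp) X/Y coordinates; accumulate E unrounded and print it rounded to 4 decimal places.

G0 X-10.61 Y12.64 Z0.75
G1 X0.00 Y0.00 E1.3722
G1 X9.96 Y8.36 E2.4535
G1 X7.07 Y11.80 E2.8270
G1 X2.09 Y7.63 E3.3671
G1 X-5.63 Y16.82 E4.3651
G1 X-10.61 Y12.64 E4.9057

At z = 0.75 mm: the cube (footprint 13×16.5) is included at this height; the cube at (3.5, 16) is absent (z outside [2.5, 5.5]); the cylinder at (-1.5, -2) does not reach this height (z outside [2.5, 26.5]); the 17×18.5 cube at (6.5, 4.5) contributes its full rectangle; After the difference (first − rest): starting from the 13×16.5 cube, the 17×18.5 cube at (6.5, 4.5) partially overlaps it — only the 78.00 mm² overlap (of its 314.50 mm²) is removed, clipping the outline — 1 connected region; (whole slice rotated 40° about Z — lengths, areas and connectivity unchanged). The outline is a single polygon with 6 vertices. Extrusion per mm of travel: 0.8 × 0.25 / (π × 0.875²) = 0.083150. Accumulating E over each segment gives final E = 4.9057.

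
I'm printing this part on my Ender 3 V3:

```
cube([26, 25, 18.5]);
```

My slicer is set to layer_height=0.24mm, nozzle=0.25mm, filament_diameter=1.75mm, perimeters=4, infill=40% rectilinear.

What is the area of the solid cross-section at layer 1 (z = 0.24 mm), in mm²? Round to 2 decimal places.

At z = 0.24 mm: the cube is present — its section is the full 26×25 rectangle (area 650.00 mm²). Overall, the cross-section is a single solid region. Net area = 650.00 mm².

650.00 mm²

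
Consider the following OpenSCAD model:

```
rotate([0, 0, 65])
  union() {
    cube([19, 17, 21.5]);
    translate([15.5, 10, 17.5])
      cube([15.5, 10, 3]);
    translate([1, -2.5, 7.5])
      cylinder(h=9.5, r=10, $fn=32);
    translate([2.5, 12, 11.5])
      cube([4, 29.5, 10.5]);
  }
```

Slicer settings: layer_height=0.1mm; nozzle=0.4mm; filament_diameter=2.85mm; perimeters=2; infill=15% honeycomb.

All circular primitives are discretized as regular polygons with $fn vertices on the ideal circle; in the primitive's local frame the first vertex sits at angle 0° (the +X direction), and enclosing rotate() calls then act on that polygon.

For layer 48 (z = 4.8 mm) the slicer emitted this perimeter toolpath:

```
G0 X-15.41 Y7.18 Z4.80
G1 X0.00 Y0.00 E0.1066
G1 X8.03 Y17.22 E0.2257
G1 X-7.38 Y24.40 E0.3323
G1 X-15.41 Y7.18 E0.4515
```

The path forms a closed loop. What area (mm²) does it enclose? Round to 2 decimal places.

323.02 mm²

Apply the shoelace formula to the sequence of (X, Y) vertices; enclosed area = 323.02 mm².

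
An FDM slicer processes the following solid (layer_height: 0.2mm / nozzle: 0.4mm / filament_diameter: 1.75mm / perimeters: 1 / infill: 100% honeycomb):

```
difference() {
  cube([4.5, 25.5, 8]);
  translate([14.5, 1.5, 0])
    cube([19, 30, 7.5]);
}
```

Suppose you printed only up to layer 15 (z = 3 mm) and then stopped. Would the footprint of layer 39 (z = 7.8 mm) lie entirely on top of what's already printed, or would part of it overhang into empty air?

Compare the two slices. At z = 3: the cube (footprint 4.5×25.5) is included at this height (area 114.75 mm²); the cube at (14.5, 1.5) is present — its section is the full 19×30 rectangle (area 570.00 mm²); Subtracting the remaining from the first: starting from the 4.5×25.5 cube (114.75 mm²), the 19×30 cube at (14.5, 1.5) misses the remaining region (no effect) — area = 114.75 mm². At z = 7.8: the cube (footprint 4.5×25.5) is included at this height (area 114.75 mm²); the cube at (14.5, 1.5) does not reach this height (z outside [0, 7.5]); Taking the first minus the rest: none of the subtracted shapes is present at this height, so the 4.5×25.5 cube is unchanged — area = 114.75 mm². Checking containment: the cross-section at z = 7.8 is a subset of the cross-section at z = 3.

entirely on top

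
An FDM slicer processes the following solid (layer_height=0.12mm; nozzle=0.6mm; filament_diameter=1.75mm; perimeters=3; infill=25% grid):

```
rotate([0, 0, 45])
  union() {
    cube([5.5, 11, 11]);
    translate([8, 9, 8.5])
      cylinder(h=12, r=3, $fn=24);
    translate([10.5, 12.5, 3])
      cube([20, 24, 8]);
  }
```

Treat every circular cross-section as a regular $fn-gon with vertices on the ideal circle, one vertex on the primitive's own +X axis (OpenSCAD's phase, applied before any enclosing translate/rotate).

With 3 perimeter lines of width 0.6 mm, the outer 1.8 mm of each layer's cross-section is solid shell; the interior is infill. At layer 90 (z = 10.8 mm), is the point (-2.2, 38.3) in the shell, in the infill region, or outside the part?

At z = 10.8 mm: the cube is present — its section is the full 5.5×11 rectangle; the r=3 cylinder at (8, 9) contributes a regular 24-gon of circumradius 3; the 20×24 cube at (10.5, 12.5) contributes its full rectangle; Combining (union): the regions partially overlap (shared area 1.07 mm²), so overlapping operands fuse into one piece — 2 connected regions; (rotated 45° about Z; rotation is an isometry so areas/perimeters/island counts are preserved). Overall, the cross-section has 2 separate islands. Undo the 45° rotation: the query point maps to (25.527, 28.638) in the un-rotated model frame. The nearest boundary edge runs (30.50, 36.50)→(30.50, 12.50); distance from the point to it = 4.97 mm. (Shell/infill is judged within the island containing the point — the largest one.) The point is inside the cross-section and 4.97 mm from the nearest boundary — more than the 1.8 mm shell width (3 × 0.6), so it's in the infill interior.

infill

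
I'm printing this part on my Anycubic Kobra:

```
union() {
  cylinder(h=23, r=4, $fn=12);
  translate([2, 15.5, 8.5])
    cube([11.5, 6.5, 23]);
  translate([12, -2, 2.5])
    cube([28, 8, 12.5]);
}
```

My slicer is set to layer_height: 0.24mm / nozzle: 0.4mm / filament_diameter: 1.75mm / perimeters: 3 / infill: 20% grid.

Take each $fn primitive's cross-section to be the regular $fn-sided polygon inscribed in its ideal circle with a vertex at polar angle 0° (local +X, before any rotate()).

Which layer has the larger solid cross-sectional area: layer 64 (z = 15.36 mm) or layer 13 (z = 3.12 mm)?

Layer 64 (z = 15.36): the r=4 cylinder gives a regular 12-gon of circumradius 4 (constant along its height) (area = (12/2)·4.000²·sin(360°/12) = 48.00 mm²); the cube at (2, 15.5) is present — its section is the full 11.5×6.5 rectangle (area 74.75 mm²); the cube at (12, -2) is not intersected at this z (z outside [2.5, 15]); Combining (union): the 2 present regions are separate (no shared area or edge), so areas and boundary lengths simply add and each stays a separate island — area = 122.75 mm². So its area = 122.75 mm². Layer 13 (z = 3.12): the r=4 cylinder gives a regular 12-gon of circumradius 4 (constant along its height) (area = (12/2)·4.000²·sin(360°/12) = 48.00 mm²); the cube at (2, 15.5) is absent (z outside [8.5, 31.5]); the cube at (12, -2) (footprint 28×8) is included at this height (area 224.00 mm²); Merging all regions: the 2 present regions are separate (no shared area or edge), so areas and boundary lengths simply add and each stays a separate island — area = 272.00 mm². So its area = 272.00 mm². Layer 13 is larger (272.00 vs 122.75 mm²).

layer 13 (z = 3.12 mm)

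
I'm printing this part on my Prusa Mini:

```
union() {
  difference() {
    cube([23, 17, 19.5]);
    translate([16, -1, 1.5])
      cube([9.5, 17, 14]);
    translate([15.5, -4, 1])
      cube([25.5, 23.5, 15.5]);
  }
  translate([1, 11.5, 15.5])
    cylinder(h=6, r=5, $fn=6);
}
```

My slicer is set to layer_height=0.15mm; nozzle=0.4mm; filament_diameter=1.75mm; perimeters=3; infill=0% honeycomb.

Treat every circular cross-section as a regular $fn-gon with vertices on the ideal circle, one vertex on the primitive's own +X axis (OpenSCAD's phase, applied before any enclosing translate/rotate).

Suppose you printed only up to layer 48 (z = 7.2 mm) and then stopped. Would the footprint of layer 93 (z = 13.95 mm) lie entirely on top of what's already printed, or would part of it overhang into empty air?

Compare the two slices. At z = 7.2: the cube (footprint 23×17) is included at this height (area 391.00 mm²); the cube at (16, -1) (footprint 9.5×17) is included at this height (area 161.50 mm²); the cube at (15.5, -4) (footprint 25.5×23.5) is included at this height (area 599.25 mm²); After the difference (first − rest): starting from the 23×17 cube (391.00 mm²), the 9.5×17 cube at (16, -1) partially overlaps it — only the 112.00 mm² overlap (of its 161.50 mm²) is removed, clipping the outline; the 25.5×23.5 cube at (15.5, -4) partially overlaps it — only the 15.50 mm² overlap (of its 599.25 mm²) is removed, clipping the outline — area = 263.50 mm²; the cylinder at (1, 11.5) is not intersected at this z (z outside [15.5, 21.5]); Merging all regions: only the result so far is present, so the union is just that shape — area = 263.50 mm². At z = 13.95: the cube (footprint 23×17) is included at this height (area 391.00 mm²); the 9.5×17 cube at (16, -1) contributes its full rectangle (area 161.50 mm²); the cube at (15.5, -4) is present — its section is the full 25.5×23.5 rectangle (area 599.25 mm²); After the difference (first − rest): starting from the 23×17 cube (391.00 mm²), the 9.5×17 cube at (16, -1) partially overlaps it — only the 112.00 mm² overlap (of its 161.50 mm²) is removed, clipping the outline; the 25.5×23.5 cube at (15.5, -4) partially overlaps it — only the 15.50 mm² overlap (of its 599.25 mm²) is removed, clipping the outline — area = 263.50 mm²; the cylinder at (1, 11.5) is absent (z outside [15.5, 21.5]); Merging all regions: only the result so far is present, so the union is just that shape — area = 263.50 mm². Checking containment: the cross-section at z = 13.95 is a subset of the cross-section at z = 7.2.

entirely on top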